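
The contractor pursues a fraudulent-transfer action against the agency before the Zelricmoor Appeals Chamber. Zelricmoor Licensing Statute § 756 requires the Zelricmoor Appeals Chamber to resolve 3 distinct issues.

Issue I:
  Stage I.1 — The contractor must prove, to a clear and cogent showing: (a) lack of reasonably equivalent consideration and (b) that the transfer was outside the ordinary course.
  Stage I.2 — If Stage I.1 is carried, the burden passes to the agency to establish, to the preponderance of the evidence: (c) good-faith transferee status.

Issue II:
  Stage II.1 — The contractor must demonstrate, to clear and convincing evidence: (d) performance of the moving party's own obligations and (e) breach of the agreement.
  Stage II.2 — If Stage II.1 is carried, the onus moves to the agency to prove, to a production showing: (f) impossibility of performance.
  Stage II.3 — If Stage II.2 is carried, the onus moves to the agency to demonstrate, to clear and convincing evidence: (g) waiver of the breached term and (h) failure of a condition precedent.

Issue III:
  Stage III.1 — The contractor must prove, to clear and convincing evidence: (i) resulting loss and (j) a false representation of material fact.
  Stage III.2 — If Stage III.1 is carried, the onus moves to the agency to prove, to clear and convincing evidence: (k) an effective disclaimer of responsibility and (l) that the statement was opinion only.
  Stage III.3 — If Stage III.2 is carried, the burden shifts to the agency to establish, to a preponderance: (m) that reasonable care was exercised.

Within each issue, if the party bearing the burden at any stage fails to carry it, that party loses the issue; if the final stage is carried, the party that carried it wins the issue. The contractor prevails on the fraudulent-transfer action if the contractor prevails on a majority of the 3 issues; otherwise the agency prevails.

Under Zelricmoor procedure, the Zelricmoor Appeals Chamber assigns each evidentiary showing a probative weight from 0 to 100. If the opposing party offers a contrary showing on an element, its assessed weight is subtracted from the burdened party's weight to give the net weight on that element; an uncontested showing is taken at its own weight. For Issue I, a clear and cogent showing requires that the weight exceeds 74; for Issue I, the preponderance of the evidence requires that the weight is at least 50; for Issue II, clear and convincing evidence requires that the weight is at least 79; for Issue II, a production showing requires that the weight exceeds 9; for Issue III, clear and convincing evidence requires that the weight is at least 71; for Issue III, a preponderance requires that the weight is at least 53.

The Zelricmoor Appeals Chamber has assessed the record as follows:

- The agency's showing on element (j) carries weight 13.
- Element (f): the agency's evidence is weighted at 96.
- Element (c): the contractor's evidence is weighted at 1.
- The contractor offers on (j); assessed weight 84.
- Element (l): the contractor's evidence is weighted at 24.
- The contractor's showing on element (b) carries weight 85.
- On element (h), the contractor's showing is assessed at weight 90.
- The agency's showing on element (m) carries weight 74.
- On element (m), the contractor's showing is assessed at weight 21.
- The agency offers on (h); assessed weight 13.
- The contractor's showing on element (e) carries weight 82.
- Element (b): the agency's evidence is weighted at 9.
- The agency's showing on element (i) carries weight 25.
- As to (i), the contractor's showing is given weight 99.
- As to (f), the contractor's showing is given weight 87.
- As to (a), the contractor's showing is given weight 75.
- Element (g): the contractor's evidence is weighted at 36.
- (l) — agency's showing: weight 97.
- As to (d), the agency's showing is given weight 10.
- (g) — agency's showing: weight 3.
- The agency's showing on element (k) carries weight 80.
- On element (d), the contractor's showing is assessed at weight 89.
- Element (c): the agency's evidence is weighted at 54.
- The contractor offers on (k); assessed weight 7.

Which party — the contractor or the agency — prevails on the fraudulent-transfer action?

— Issue I —
At Stage I.1 the contractor must meet a clear and cogent showing (weight exceeds 74): on (a) the weight is 75, > 74, so (a) meets the standard; on (b) the weight is 85 less the opposing 9 gives net 76, which does exceed 74, so (b) meets the standard.
  Stage I.1 carried; the burden shifts to the agency.
At Stage I.2 the agency must meet the preponderance of the evidence (weight is at least 50): on (c) the weight is 54 less the opposing 1 gives net 53, which does reach 50, so (c) meets the standard.
  The agency carries the last stage.
All stages carried — the agency prevails on this issue.
— Issue II —
Stage II.1 — burden on contractor; standard: clear and convincing evidence (weight is at least 79).
    (d): 89 − 10 = 79 ≥ 79 [met]
    (e): 82 ≥ 79 [met]
  Stage II.1 is satisfied; the onus moves to the agency.
Stage II.2 — burden on agency; standard: a production showing (weight exceeds 9).
    (f): 96 − 87 = 9 ≤ 9 [not met]
  Stage II.2 not carried; the agency fails its burden.
So the contractor prevails on this issue.
— Issue III —
Stage III.1 (contractor, clear and convincing evidence, weight is at least 71): (i) net 99−25=74 ≥ 71 — meets; (j) net 84−13=71 ≥ 71 — meets.
  Stage III.1 is satisfied; the onus moves to the agency.
Stage III.2 (agency, clear and convincing evidence, weight is at least 71): (k) net 80−7=73 ≥ 71 — meets; (l) net 97−24=73 ≥ 71 — meets.
  All elements met. The agency retains the burden for Stage III.3.
Stage III.3 (agency, a preponderance, weight is at least 53): (m) net 74−21=53 ≥ 53 — meets.
  The agency carries the last stage.
With every stage satisfied, the agency prevails on this issue.
Per-issue: Issue I → agency; Issue II → contractor; Issue III → agency. The contractor must prevail on a majority of issues; overall, the agency prevails.

agency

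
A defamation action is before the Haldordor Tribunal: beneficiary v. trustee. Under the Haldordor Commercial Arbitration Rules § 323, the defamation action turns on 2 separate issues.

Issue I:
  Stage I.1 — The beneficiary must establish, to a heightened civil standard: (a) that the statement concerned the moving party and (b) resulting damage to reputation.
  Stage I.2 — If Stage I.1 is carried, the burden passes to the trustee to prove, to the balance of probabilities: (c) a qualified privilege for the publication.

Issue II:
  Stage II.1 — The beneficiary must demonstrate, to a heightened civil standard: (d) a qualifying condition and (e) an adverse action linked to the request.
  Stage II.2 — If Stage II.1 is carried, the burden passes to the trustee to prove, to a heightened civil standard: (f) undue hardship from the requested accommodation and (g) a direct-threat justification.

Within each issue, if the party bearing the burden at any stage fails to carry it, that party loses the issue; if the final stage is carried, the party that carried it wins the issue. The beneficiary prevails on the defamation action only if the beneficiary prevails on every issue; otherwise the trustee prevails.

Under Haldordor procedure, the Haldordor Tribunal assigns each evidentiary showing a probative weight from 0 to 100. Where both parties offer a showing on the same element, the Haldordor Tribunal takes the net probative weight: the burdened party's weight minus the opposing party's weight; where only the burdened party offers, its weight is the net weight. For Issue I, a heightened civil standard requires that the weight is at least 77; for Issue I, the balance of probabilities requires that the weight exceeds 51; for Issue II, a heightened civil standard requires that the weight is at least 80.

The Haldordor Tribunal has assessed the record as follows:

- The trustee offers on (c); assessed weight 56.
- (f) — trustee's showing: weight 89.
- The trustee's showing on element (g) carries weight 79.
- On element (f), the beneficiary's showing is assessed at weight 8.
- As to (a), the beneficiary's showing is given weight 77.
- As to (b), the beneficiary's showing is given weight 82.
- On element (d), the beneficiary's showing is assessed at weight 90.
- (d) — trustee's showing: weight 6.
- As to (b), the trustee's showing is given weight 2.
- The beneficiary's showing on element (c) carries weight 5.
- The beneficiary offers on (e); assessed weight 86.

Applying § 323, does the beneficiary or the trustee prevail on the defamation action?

beneficiary

— Issue I —
Stage I.1 — burden on beneficiary; standard: a heightened civil standard (weight is at least 77).
    (a): 77 ≥ 77 [met]
    (b): 82 − 2 = 80 ≥ 77 [met]
  Stage I.1 carried; the burden shifts to the trustee.
Stage I.2 — burden on trustee; standard: the balance of probabilities (weight exceeds 51).
    (c): 56 − 5 = 51 ≤ 51 [not met]
  Not every element is met, so the trustee fails to carry Stage I.2.
So the beneficiary prevails on this issue.
— Issue II —
Stage II.1 — burden on beneficiary; standard: a heightened civil standard (weight is at least 80).
    (d): 90 − 6 = 84 ≥ 80 [met]
    (e): 86 ≥ 80 [met]
  Stage II.1 carried; the burden shifts to the trustee.
Stage II.2 — burden on trustee; standard: a heightened civil standard (weight is at least 80).
    (f): 89 − 8 = 81 ≥ 80 [met]
    (g): 79 < 80 [not met]
  Not every element is met, so the trustee fails to carry Stage II.2.
The beneficiary prevails on this issue.
Per-issue: Issue I → beneficiary; Issue II → beneficiary. The beneficiary must prevail on every issue; overall, the beneficiary prevails.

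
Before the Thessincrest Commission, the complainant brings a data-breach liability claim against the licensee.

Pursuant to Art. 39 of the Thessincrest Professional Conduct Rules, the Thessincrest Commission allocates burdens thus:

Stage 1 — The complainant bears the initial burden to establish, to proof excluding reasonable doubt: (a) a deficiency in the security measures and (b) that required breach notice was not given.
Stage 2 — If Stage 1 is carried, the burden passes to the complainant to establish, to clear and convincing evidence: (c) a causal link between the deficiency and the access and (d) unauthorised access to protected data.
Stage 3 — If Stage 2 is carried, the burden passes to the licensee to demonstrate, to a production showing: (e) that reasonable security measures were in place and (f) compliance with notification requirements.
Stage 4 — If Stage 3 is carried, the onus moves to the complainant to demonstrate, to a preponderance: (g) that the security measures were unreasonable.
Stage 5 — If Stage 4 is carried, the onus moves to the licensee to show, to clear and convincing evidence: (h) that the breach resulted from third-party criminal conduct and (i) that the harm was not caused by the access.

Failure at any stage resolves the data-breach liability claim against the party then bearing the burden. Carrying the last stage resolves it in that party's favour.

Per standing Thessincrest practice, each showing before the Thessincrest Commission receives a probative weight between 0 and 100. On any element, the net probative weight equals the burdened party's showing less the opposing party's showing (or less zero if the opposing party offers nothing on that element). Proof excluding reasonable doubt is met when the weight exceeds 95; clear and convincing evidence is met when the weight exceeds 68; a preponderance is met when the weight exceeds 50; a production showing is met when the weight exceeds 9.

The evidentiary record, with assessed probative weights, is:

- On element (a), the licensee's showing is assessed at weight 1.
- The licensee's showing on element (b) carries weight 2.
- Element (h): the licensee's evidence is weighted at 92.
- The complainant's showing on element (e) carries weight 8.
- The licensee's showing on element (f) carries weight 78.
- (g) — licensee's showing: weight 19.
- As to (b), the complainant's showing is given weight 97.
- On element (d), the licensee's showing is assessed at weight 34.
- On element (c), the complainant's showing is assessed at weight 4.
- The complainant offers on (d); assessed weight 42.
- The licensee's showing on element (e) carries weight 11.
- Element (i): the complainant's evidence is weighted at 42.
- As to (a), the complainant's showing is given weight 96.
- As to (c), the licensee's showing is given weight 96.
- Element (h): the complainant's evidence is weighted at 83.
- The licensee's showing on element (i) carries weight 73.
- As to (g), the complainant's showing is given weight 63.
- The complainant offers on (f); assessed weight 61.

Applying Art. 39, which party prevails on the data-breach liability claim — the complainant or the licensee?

Stage 1 — burden on complainant; standard: proof excluding reasonable doubt (weight exceeds 95).
    (a): 96 − 1 = 95 ≤ 95 [not met]
    (b): 97 − 2 = 95 ≤ 95 [not met]
  Not every element is met, so the complainant fails to carry Stage 1.
The licensee prevails.

licensee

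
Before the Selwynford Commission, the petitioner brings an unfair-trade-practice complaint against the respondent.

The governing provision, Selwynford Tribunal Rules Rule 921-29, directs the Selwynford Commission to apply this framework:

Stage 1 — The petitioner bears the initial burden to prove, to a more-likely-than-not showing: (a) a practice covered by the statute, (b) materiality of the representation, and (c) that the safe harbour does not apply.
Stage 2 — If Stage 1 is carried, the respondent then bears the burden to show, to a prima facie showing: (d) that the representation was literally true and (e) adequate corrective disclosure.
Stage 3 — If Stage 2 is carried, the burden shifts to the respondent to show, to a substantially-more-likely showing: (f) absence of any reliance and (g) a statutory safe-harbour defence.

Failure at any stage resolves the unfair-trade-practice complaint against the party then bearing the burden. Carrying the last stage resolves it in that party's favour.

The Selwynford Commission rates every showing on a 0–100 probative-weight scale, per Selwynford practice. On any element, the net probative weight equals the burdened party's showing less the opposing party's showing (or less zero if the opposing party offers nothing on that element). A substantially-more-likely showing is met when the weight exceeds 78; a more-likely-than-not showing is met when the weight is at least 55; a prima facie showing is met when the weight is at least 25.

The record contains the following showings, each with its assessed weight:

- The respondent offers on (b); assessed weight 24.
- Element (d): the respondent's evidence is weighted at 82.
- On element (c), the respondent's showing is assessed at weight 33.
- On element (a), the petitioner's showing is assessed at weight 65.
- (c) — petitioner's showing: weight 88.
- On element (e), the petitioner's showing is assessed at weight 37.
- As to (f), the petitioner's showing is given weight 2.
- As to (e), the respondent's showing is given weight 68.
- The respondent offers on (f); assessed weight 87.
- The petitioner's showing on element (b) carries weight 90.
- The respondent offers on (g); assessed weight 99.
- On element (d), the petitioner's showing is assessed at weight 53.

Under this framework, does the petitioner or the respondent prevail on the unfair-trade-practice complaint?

respondent

At Stage 1 the petitioner must meet a more-likely-than-not showing (weight is at least 55): on (a) the weight is 65, which does reach 55, so (a) meets the standard; on (b) the weight is 90 less the opposing 24 gives net 66, ≥ 55, so (b) meets the standard; on (c) the weight is 88 less the opposing 33 gives net 55, which does reach 55, so (c) meets the standard.
  Stage 1 carried; the burden shifts to the respondent.
At Stage 2 the respondent must meet a prima facie showing (weight is at least 25): on (d) the weight is 82 less the opposing 53 gives net 29, ≥ 25, so (d) meets the standard; on (e) the weight is 68 less the opposing 37 gives net 31, ≥ 25, so (e) meets the standard.
  All elements met. The respondent retains the burden for Stage 3.
At Stage 3 the respondent must meet a substantially-more-likely showing (weight exceeds 78): on (f) the weight is 87 less the opposing 2 gives net 85, which does exceed 78, so (f) meets the standard; on (g) the weight is 99, which does exceed 78, so (g) meets the standard.
  The respondent carries the last stage.
All stages carried — the respondent prevails.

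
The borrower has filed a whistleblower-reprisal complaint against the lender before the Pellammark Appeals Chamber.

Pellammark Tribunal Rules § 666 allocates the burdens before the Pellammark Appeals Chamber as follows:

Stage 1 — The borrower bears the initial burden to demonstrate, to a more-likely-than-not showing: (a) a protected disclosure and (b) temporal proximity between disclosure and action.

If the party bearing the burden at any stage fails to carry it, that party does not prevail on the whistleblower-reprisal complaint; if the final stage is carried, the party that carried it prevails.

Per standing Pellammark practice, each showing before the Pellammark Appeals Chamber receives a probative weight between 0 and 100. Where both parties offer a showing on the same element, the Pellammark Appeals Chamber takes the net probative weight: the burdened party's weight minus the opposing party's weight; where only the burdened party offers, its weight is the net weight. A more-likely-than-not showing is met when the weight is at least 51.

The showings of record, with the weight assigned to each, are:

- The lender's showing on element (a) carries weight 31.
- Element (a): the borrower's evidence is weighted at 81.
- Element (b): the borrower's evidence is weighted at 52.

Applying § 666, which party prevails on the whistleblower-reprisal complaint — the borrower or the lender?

Stage 1 — burden on borrower; standard: a more-likely-than-not showing (weight is at least 51).
    (a): 81 − 31 = 50 < 51 [not met]
    (b): 52 ≥ 51 [met]
  Stage 1 not carried; the borrower fails its burden.
The lender prevails.

lender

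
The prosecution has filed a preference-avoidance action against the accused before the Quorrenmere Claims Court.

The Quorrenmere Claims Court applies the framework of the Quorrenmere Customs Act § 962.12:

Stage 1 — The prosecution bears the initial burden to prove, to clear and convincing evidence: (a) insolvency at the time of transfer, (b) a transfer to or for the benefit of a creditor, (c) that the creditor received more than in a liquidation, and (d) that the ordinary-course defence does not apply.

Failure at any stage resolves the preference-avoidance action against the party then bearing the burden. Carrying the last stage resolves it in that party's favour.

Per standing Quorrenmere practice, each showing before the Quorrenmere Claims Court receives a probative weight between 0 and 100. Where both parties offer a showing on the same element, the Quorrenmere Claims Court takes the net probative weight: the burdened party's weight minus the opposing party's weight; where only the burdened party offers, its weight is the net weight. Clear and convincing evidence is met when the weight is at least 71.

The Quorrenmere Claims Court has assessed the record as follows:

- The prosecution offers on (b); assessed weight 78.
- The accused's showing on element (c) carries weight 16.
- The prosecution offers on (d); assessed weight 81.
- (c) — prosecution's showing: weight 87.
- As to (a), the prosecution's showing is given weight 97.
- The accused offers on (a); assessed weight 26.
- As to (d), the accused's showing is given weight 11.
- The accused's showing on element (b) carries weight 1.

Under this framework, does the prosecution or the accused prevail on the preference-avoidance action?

accused

At Stage 1 the prosecution must meet clear and convincing evidence (weight is at least 71): on (a) the weight is 97 less the opposing 26 gives net 71, ≥ 71, so (a) meets the standard; on (b) the weight is 78 less the opposing 1 gives net 77, which does reach 71, so (b) meets the standard; on (c) the weight is 87 less the opposing 16 gives net 71, ≥ 71, so (c) meets the standard; on (d) the weight is 81 less the opposing 11 gives net 70, < 71, so (d) does not meet the standard.
  Not every element is met, so the prosecution fails to carry Stage 1.
The analysis ends at Stage 1; the accused prevails.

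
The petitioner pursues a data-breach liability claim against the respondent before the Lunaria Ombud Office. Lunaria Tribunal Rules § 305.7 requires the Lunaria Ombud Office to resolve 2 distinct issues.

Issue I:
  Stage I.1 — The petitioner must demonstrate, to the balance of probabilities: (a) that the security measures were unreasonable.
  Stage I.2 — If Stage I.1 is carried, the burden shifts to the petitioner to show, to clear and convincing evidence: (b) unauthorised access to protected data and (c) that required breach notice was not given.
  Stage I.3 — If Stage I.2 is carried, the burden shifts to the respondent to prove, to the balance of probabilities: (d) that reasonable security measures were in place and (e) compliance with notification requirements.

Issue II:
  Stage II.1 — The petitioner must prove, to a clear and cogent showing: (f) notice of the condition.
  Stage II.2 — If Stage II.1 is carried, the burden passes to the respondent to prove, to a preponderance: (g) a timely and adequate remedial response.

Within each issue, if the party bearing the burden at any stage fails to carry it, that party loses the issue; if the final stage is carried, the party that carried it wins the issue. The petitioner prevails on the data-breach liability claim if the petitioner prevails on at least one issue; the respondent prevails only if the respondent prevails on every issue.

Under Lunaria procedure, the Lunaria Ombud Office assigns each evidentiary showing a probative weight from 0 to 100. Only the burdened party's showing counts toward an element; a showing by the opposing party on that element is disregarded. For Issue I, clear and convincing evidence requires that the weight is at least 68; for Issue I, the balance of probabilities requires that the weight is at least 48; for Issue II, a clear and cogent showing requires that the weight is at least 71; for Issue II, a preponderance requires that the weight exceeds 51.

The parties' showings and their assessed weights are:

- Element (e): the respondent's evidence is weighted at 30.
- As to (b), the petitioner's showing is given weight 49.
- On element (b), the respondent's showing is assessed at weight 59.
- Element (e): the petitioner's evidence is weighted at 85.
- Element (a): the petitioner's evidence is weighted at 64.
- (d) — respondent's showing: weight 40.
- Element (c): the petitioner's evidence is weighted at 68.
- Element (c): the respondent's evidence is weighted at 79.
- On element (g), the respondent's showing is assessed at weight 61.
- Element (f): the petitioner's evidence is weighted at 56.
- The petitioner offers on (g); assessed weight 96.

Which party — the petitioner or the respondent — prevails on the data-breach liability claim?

— Issue I —
At Stage I.1 the petitioner must meet the balance of probabilities (weight is at least 48): on (a) the weight is 64, which does reach 48, so (a) meets the standard.
  Stage I.1 is satisfied; the petitioner continues to bear the burden.
At Stage I.2 the petitioner must meet clear and convincing evidence (weight is at least 68): on (b) the weight is 49 (the respondent's 59 is given no effect), which does not reach 68, so (b) does not meet the standard; on (c) the weight is 68 (the respondent's 79 is given no effect), ≥ 68, so (c) meets the standard.
  Stage I.2 not carried; the petitioner fails its burden.
The analysis ends at Stage I.2; the respondent prevails on this issue.
— Issue II —
Stage II.1 (petitioner, a clear and cogent showing, weight is at least 71): (f) 56 < 71 — fails.
  Not every element is met, so the petitioner fails to carry Stage II.1.
The respondent prevails on this issue.
Per-issue: Issue I → respondent; Issue II → respondent. The petitioner must prevail on at least one issue; overall, the respondent prevails.

respondent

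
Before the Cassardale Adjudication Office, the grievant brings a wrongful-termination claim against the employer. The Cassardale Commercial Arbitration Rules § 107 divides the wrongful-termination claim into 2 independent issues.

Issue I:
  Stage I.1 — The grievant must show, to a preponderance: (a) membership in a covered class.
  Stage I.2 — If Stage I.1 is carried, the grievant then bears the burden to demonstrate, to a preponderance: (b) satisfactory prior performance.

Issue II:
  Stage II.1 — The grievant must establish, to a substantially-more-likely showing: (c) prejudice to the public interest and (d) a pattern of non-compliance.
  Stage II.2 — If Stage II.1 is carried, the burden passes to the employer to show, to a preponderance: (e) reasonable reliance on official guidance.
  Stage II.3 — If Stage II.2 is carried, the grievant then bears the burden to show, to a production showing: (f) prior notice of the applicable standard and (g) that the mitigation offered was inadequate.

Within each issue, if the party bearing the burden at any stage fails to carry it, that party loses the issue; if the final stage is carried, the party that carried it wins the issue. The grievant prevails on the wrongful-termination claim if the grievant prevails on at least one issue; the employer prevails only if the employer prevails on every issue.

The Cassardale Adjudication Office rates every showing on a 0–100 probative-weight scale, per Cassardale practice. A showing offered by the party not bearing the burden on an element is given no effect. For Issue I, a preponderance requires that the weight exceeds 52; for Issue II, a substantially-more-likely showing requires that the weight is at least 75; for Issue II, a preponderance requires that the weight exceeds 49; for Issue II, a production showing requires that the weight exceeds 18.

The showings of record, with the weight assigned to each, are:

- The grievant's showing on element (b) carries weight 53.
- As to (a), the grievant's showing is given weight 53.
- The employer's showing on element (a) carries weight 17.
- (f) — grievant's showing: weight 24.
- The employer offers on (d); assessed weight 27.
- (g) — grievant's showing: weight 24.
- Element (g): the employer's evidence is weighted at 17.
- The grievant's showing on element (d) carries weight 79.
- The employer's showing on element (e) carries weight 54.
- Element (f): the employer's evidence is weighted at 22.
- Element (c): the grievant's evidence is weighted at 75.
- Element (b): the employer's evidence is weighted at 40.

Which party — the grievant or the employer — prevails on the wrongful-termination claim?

— Issue I —
Stage I.1 (grievant, a preponderance, weight exceeds 52): (a) 53 (employer's 17 disregarded) > 52 — meets.
  Stage I.1 carried; the burden remains with the grievant.
Stage I.2 (grievant, a preponderance, weight exceeds 52): (b) 53 (employer's 40 disregarded) > 52 — meets.
  Stage I.2 carried; the final stage is satisfied.
All stages carried — the grievant prevails on this issue.
— Issue II —
Stage II.1 (grievant, a substantially-more-likely showing, weight is at least 75): (c) 75 ≥ 75 — meets; (d) 79 (employer's 27 disregarded) ≥ 75 — meets.
  The grievant carries Stage II.1; the employer now bears the burden.
Stage II.2 (employer, a preponderance, weight exceeds 49): (e) 54 > 49 — meets.
  Stage II.2 carried; the burden shifts to the grievant.
Stage II.3 (grievant, a production showing, weight exceeds 18): (f) 24 (employer's 22 disregarded) > 18 — meets; (g) 24 (employer's 17 disregarded) > 18 — meets.
  The grievant carries the last stage.
All stages carried — the grievant prevails on this issue.
Per-issue: Issue I → grievant; Issue II → grievant. The grievant must prevail on at least one issue; overall, the grievant prevails.

grievant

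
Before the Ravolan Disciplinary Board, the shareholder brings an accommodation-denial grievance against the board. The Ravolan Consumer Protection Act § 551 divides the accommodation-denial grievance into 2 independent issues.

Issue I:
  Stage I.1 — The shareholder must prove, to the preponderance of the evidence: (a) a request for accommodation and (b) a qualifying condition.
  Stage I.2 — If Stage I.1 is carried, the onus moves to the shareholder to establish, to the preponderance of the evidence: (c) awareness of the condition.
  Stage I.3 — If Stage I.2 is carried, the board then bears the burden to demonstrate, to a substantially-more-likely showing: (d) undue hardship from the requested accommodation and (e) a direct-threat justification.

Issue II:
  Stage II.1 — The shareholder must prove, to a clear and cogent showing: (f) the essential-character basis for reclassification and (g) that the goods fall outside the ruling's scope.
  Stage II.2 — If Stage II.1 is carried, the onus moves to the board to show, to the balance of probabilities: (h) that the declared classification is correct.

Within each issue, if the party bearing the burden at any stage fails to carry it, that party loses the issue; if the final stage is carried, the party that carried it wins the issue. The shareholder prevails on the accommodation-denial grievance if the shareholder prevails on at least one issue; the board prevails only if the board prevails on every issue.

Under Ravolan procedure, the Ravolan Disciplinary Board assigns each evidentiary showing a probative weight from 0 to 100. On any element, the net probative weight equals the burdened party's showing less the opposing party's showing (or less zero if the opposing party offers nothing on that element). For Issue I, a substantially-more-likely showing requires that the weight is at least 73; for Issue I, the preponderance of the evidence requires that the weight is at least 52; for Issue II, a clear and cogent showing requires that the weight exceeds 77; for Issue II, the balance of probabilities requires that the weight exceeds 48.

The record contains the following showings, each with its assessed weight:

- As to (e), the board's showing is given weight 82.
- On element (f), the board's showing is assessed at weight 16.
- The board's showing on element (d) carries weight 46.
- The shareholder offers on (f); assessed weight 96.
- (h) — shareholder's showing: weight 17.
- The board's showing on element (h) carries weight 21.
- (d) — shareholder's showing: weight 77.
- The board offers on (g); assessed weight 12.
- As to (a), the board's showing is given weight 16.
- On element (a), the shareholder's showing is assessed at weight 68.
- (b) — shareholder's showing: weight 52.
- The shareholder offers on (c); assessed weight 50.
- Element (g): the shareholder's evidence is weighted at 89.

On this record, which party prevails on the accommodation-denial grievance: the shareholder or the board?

— Issue I —
Stage I.1 — burden on shareholder; standard: the preponderance of the evidence (weight is at least 52).
    (a): 68 − 16 = 52 ≥ 52 [met]
    (b): 52 ≥ 52 [met]
  Stage I.1 is satisfied; the shareholder continues to bear the burden.
Stage I.2 — burden on shareholder; standard: the preponderance of the evidence (weight is at least 52).
    (c): 50 < 52 [not met]
  Stage I.2 not carried; the shareholder fails its burden.
The board prevails on this issue.
— Issue II —
At Stage II.1 the shareholder must meet a clear and cogent showing (weight exceeds 77): on (f) the weight is 96 less the opposing 16 gives net 80, which does exceed 77, so (f) meets the standard; on (g) the weight is 89 less the opposing 12 gives net 77, which does not exceed 77, so (g) does not meet the standard.
  Stage II.1 not carried; the shareholder fails its burden.
The analysis ends at Stage II.1; the board prevails on this issue.
Per-issue: Issue I → board; Issue II → board. The shareholder must prevail on at least one issue; overall, the board prevails.

board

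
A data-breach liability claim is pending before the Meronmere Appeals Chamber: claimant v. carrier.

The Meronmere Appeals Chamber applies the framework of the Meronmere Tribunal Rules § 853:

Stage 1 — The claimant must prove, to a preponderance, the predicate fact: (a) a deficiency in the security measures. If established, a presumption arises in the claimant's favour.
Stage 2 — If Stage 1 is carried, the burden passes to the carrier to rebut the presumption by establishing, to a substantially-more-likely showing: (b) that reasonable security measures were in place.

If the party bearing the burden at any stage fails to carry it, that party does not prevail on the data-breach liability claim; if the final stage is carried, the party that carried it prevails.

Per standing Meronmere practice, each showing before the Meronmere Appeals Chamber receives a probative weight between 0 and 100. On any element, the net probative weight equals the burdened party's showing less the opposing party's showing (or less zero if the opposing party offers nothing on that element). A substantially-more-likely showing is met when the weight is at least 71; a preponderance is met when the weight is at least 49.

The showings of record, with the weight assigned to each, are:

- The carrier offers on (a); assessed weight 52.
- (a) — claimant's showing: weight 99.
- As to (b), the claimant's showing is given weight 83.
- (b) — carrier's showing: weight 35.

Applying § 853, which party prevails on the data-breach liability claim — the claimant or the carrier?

carrier

At Stage 1 the claimant must meet a preponderance (weight is at least 49): on (a) the weight is 99 less the opposing 52 gives net 47, < 49, so (a) does not meet the standard.
  The claimant does not carry Stage 1.
The carrier prevails.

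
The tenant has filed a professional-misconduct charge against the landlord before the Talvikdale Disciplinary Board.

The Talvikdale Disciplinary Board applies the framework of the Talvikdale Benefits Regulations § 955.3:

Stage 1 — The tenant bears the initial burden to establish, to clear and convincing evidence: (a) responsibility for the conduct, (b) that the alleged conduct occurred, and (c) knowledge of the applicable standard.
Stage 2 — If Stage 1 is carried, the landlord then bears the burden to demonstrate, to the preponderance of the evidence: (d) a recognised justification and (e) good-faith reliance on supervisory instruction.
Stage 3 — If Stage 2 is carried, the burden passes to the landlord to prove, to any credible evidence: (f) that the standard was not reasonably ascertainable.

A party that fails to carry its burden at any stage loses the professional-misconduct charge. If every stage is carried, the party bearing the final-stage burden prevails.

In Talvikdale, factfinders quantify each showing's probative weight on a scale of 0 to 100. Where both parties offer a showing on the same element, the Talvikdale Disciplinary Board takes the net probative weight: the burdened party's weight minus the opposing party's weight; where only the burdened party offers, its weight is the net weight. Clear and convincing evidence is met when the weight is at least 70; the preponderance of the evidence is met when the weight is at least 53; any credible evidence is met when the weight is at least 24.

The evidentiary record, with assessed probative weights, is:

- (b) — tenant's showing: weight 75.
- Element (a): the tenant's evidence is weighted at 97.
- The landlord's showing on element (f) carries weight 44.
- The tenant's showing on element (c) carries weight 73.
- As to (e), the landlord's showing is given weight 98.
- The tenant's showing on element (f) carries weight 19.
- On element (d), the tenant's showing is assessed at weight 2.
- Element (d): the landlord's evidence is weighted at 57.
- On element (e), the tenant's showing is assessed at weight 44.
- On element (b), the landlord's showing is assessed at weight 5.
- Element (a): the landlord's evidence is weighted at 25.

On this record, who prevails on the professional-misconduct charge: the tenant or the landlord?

landlord

Stage 1 (tenant, clear and convincing evidence, weight is at least 70): (a) net 97−25=72 ≥ 70 — meets; (b) net 75−5=70 ≥ 70 — meets; (c) 73 ≥ 70 — meets.
  The tenant carries Stage 1; the landlord now bears the burden.
Stage 2 (landlord, the preponderance of the evidence, weight is at least 53): (d) net 57−2=55 ≥ 53 — meets; (e) net 98−44=54 ≥ 53 — meets.
  All elements met. The landlord retains the burden for Stage 3.
Stage 3 (landlord, any credible evidence, weight is at least 24): (f) net 44−19=25 ≥ 24 — meets.
  The landlord carries the last stage.
All stages carried — the landlord prevails.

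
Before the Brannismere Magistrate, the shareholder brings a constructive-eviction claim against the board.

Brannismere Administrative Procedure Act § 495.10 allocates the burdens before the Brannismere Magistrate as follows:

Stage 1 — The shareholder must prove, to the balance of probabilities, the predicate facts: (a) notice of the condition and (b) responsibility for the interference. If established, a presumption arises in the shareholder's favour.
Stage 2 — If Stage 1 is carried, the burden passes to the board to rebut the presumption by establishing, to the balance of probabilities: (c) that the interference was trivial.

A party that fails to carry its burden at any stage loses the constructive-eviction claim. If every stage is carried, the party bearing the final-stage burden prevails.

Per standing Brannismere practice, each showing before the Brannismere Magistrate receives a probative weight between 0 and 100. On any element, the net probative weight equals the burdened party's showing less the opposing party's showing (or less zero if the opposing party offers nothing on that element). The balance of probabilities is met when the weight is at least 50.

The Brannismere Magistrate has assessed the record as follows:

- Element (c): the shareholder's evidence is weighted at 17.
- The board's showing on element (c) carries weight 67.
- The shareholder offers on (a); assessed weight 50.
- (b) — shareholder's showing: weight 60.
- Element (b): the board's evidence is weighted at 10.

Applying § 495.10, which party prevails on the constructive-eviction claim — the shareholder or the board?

board

Stage 1 (shareholder, the balance of probabilities, weight is at least 50): (a) 50 ≥ 50 — meets; (b) net 60−10=50 ≥ 50 — meets.
  All elements met. The burden passes to the board.
Stage 2 (board, the balance of probabilities, weight is at least 50): (c) net 67−17=50 ≥ 50 — meets.
  All elements met at the final stage.
With every stage satisfied, the board prevails.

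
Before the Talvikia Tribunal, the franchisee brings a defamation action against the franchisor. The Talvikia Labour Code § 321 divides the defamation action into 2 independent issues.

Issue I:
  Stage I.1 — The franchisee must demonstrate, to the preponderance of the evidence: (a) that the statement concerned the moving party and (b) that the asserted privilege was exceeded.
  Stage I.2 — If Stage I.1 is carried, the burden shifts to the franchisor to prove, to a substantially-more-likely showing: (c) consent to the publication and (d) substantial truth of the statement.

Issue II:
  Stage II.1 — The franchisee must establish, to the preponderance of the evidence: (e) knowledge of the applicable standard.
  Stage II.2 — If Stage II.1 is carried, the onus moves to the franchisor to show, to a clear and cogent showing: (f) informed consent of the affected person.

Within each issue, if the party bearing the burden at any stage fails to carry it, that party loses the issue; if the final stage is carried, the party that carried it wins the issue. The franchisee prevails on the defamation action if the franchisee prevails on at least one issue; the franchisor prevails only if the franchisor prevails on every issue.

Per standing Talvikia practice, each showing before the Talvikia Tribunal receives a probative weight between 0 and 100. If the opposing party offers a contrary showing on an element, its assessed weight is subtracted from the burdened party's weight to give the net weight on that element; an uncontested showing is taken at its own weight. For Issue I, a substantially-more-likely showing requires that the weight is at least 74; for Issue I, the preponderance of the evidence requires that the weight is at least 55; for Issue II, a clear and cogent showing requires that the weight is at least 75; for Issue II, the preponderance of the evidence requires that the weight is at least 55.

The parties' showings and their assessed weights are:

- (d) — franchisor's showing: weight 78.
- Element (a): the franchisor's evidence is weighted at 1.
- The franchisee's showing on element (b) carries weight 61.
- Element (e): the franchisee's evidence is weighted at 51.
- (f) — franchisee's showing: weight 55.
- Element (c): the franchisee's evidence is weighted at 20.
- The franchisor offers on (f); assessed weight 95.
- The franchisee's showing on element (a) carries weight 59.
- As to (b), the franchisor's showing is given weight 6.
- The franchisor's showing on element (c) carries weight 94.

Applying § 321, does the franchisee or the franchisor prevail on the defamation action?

franchisor

— Issue I —
At Stage I.1 the franchisee must meet the preponderance of the evidence (weight is at least 55): on (a) the weight is 59 less the opposing 1 gives net 58, ≥ 55, so (a) meets the standard; on (b) the weight is 61 less the opposing 6 gives net 55, which does reach 55, so (b) meets the standard.
  Stage I.1 is satisfied; the onus moves to the franchisor.
At Stage I.2 the franchisor must meet a substantially-more-likely showing (weight is at least 74): on (c) the weight is 94 less the opposing 20 gives net 74, which does reach 74, so (c) meets the standard; on (d) the weight is 78, which does reach 74, so (d) meets the standard.
  Stage I.2 carried; the final stage is satisfied.
Every stage carried; the franchisor prevails on this issue.
— Issue II —
At Stage II.1 the franchisee must meet the preponderance of the evidence (weight is at least 55): on (e) the weight is 51, < 55, so (e) does not meet the standard.
  Stage II.1 not carried; the franchisee fails its burden.
The franchisor prevails on this issue.
Per-issue: Issue I → franchisor; Issue II → franchisor. The franchisee must prevail on at least one issue; overall, the franchisor prevails.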